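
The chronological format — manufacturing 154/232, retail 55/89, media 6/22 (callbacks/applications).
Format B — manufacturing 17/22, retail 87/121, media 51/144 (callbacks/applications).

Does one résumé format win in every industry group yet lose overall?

Yes

Manufacturing: the chronological format 154/232 = 66.4%, Format B 17/22 = 77.3% → Format B
Retail: the chronological format 55/89 = 61.8%, Format B 87/121 = 71.9% → Format B
Media: the chronological format 6/22 = 27.3%, Format B 51/144 = 35.4% → Format B
Overall: the chronological format 215/343 = 62.7%, Format B 155/287 = 54.0% → the chronological format
Format B wins each industry group but the chronological format wins overall — the comparison reverses. Format B's applications skew toward media, which has a lower base rate.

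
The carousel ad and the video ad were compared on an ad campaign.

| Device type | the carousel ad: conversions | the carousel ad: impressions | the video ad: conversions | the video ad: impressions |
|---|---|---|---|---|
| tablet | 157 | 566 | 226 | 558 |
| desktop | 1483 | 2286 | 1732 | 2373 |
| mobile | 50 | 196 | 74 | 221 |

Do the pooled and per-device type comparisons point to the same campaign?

Yes

Tablet: the carousel ad 157/566 = 27.7%, the video ad 226/558 = 40.5% → the video ad
Desktop: the carousel ad 1483/2286 = 64.9%, the video ad 1732/2373 = 73.0% → the video ad
Mobile: the carousel ad 50/196 = 25.5%, the video ad 74/221 = 33.5% → the video ad
Overall: the carousel ad 1690/3048 = 55.4%, the video ad 2032/3152 = 64.5% → the video ad
The video ad wins overall and in every device group — no reversal.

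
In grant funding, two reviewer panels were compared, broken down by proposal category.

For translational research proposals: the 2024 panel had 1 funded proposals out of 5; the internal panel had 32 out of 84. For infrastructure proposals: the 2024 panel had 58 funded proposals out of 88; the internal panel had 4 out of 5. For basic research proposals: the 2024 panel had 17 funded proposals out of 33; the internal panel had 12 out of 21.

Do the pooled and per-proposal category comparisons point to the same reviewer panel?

No

Translational research: the 2024 panel 1/5 = 20.0%, the internal panel 32/84 = 38.1% → the internal panel
Infrastructure: the 2024 panel 58/88 = 65.9%, the internal panel 4/5 = 80.0% → the internal panel
Basic research: the 2024 panel 17/33 = 51.5%, the internal panel 12/21 = 57.1% → the internal panel
Overall: the 2024 panel 76/126 = 60.3%, the internal panel 48/110 = 43.6% → the 2024 panel
The internal panel wins each proposal group but the 2024 panel wins overall — the comparison reverses. The internal panel's proposals skew toward translational research, which has a lower base rate.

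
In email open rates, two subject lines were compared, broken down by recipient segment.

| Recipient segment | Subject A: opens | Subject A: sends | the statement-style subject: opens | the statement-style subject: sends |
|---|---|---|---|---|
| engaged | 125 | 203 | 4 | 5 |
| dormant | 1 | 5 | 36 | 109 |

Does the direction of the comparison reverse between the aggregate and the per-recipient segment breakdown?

Engaged: Subject A 125/203 = 61.6%, the statement-style subject 4/5 = 80.0% → the statement-style subject
Dormant: Subject A 1/5 = 20.0%, the statement-style subject 36/109 = 33.0% → the statement-style subject
Overall: Subject A 126/208 = 60.6%, the statement-style subject 40/114 = 35.1% → Subject A
The statement-style subject wins each recipient group but Subject A wins overall — the comparison reverses. The statement-style subject's sends skew toward dormant, which has a lower base rate.

Yes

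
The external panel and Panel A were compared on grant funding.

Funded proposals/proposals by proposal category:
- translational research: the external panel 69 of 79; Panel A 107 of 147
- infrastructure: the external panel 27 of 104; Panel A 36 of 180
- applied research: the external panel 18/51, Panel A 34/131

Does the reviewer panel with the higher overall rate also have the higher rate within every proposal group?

Yes

Translational research: the external panel 69/79 = 87.3%, Panel A 107/147 = 72.8% → the external panel
Infrastructure: the external panel 27/104 = 26.0%, Panel A 36/180 = 20.0% → the external panel
Applied research: the external panel 18/51 = 35.3%, Panel A 34/131 = 26.0% → the external panel
Overall: the external panel 114/234 = 48.7%, Panel A 177/458 = 38.6% → the external panel
The external panel wins overall and in every proposal group — no reversal.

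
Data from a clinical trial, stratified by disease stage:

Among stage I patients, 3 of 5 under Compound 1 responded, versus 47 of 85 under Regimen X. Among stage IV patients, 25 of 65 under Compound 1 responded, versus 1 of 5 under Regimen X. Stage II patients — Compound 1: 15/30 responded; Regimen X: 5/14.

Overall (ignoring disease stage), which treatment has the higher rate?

Regimen X

Stage I: Compound 1 3/5 = 60.0%, Regimen X 47/85 = 55.3% → Compound 1
Stage IV: Compound 1 25/65 = 38.5%, Regimen X 1/5 = 20.0% → Compound 1
Stage II: Compound 1 15/30 = 50.0%, Regimen X 5/14 = 35.7% → Compound 1
Overall: Compound 1 43/100 = 43.0%, Regimen X 53/104 = 51.0% → Regimen X
(Compound 1 wins every disease group but Regimen X wins overall — Compound 1's patients skew toward the low-rate stage IV group.)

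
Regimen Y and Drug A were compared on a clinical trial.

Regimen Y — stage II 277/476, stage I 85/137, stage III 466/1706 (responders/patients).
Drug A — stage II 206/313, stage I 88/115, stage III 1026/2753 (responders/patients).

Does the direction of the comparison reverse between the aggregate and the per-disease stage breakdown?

Stage II: Regimen Y 277/476 = 58.2%, Drug A 206/313 = 65.8% → Drug A
Stage I: Regimen Y 85/137 = 62.0%, Drug A 88/115 = 76.5% → Drug A
Stage III: Regimen Y 466/1706 = 27.3%, Drug A 1026/2753 = 37.3% → Drug A
Overall: Regimen Y 828/2319 = 35.7%, Drug A 1320/3181 = 41.5% → Drug A
Drug A wins overall and in every disease group — no reversal.

No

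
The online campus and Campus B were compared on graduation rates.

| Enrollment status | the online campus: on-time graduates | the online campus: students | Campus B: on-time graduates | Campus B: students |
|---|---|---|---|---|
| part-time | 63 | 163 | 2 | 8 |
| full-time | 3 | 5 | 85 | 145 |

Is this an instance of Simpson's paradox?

Part-time: the online campus 63/163 = 38.7%, Campus B 2/8 = 25.0% → the online campus
Full-time: the online campus 3/5 = 60.0%, Campus B 85/145 = 58.6% → the online campus
Overall: the online campus 66/168 = 39.3%, Campus B 87/153 = 56.9% → Campus B
The online campus wins each enrollment group but Campus B wins overall — the comparison reverses. The online campus's students skew toward part-time, which has a lower base rate.

Yes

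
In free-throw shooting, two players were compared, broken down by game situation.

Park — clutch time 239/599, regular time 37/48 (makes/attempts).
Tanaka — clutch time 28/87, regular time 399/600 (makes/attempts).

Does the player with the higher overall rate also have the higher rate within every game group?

Clutch time: Park 239/599 = 39.9%, Tanaka 28/87 = 32.2% → Park
Regular time: Park 37/48 = 77.1%, Tanaka 399/600 = 66.5% → Park
Overall: Park 276/647 = 42.7%, Tanaka 427/687 = 62.2% → Tanaka
Park wins each game group but Tanaka wins overall — the comparison reverses. Park's attempts skew toward clutch time, which has a lower base rate.

No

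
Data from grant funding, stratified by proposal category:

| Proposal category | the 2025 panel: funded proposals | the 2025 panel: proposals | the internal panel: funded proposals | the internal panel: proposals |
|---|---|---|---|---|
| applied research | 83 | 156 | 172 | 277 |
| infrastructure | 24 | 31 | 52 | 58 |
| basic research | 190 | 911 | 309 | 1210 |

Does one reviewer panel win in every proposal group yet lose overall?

Applied research: the 2025 panel 83/156 = 53.2%, the internal panel 172/277 = 62.1% → the internal panel
Infrastructure: the 2025 panel 24/31 = 77.4%, the internal panel 52/58 = 89.7% → the internal panel
Basic research: the 2025 panel 190/911 = 20.9%, the internal panel 309/1210 = 25.5% → the internal panel
Overall: the 2025 panel 297/1098 = 27.0%, the internal panel 533/1545 = 34.5% → the internal panel
The internal panel wins overall and in every proposal group — no reversal.

No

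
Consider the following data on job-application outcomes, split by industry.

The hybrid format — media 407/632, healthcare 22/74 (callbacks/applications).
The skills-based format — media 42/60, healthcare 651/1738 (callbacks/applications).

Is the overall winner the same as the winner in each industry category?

Media: the hybrid format 407/632 = 64.4%, the skills-based format 42/60 = 70.0% → the skills-based format
Healthcare: the hybrid format 22/74 = 29.7%, the skills-based format 651/1738 = 37.5% → the skills-based format
Overall: the hybrid format 429/706 = 60.8%, the skills-based format 693/1798 = 38.5% → the hybrid format
The skills-based format wins each industry group but the hybrid format wins overall — the comparison reverses. The skills-based format's applications skew toward healthcare, which has a lower base rate.

No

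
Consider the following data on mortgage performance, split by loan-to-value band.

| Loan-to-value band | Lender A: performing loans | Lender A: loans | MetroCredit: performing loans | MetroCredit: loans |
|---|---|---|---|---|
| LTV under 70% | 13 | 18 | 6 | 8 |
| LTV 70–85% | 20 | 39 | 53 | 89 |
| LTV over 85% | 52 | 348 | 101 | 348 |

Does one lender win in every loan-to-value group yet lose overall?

LTV under 70%: Lender A 13/18 = 72.2%, MetroCredit 6/8 = 75.0% → MetroCredit
LTV 70–85%: Lender A 20/39 = 51.3%, MetroCredit 53/89 = 59.6% → MetroCredit
LTV over 85%: Lender A 52/348 = 14.9%, MetroCredit 101/348 = 29.0% → MetroCredit
Overall: Lender A 85/405 = 21.0%, MetroCredit 160/445 = 36.0% → MetroCredit
MetroCredit wins overall and in every loan-to-value group — no reversal.

No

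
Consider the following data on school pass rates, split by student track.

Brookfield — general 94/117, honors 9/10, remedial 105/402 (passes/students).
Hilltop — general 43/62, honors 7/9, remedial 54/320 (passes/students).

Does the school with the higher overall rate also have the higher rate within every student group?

General: Brookfield 94/117 = 80.3%, Hilltop 43/62 = 69.4% → Brookfield
Honors: Brookfield 9/10 = 90.0%, Hilltop 7/9 = 77.8% → Brookfield
Remedial: Brookfield 105/402 = 26.1%, Hilltop 54/320 = 16.9% → Brookfield
Overall: Brookfield 208/529 = 39.3%, Hilltop 104/391 = 26.6% → Brookfield
Brookfield wins overall and in every student group — no reversal.

Yes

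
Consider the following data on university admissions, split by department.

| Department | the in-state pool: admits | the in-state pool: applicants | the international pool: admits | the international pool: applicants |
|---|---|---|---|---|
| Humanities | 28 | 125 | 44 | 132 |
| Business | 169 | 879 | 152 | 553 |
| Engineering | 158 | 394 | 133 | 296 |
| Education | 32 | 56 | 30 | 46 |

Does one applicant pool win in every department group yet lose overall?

No

Humanities: the in-state pool 28/125 = 22.4%, the international pool 44/132 = 33.3% → the international pool
Business: the in-state pool 169/879 = 19.2%, the international pool 152/553 = 27.5% → the international pool
Engineering: the in-state pool 158/394 = 40.1%, the international pool 133/296 = 44.9% → the international pool
Education: the in-state pool 32/56 = 57.1%, the international pool 30/46 = 65.2% → the international pool
Overall: the in-state pool 387/1454 = 26.6%, the international pool 359/1027 = 35.0% → the international pool
The international pool wins overall and in every department group — no reversal.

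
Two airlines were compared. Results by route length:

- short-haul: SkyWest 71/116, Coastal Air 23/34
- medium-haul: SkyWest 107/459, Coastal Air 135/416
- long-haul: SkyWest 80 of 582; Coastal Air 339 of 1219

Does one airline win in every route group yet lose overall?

No

Short-haul: SkyWest 71/116 = 61.2%, Coastal Air 23/34 = 67.6% → Coastal Air
Medium-haul: SkyWest 107/459 = 23.3%, Coastal Air 135/416 = 32.5% → Coastal Air
Long-haul: SkyWest 80/582 = 13.7%, Coastal Air 339/1219 = 27.8% → Coastal Air
Overall: SkyWest 258/1157 = 22.3%, Coastal Air 497/1669 = 29.8% → Coastal Air
Coastal Air wins overall and in every route group — no reversal.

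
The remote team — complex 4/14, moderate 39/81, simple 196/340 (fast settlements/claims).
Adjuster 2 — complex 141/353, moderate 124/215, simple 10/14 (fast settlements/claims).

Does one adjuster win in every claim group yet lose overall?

Yes

Complex: the remote team 4/14 = 28.6%, Adjuster 2 141/353 = 39.9% → Adjuster 2
Moderate: the remote team 39/81 = 48.1%, Adjuster 2 124/215 = 57.7% → Adjuster 2
Simple: the remote team 196/340 = 57.6%, Adjuster 2 10/14 = 71.4% → Adjuster 2
Overall: the remote team 239/435 = 54.9%, Adjuster 2 275/582 = 47.3% → the remote team
Adjuster 2 wins each claim group but the remote team wins overall — the comparison reverses. Adjuster 2's claims skew toward complex, which has a lower base rate.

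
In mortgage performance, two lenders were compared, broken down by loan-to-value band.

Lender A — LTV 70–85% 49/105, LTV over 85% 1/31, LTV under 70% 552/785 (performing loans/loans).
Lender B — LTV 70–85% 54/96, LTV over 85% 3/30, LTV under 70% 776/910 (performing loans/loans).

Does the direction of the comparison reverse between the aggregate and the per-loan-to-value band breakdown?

LTV 70–85%: Lender A 49/105 = 46.7%, Lender B 54/96 = 56.2% → Lender B
LTV over 85%: Lender A 1/31 = 3.2%, Lender B 3/30 = 10.0% → Lender B
LTV under 70%: Lender A 552/785 = 70.3%, Lender B 776/910 = 85.3% → Lender B
Overall: Lender A 602/921 = 65.4%, Lender B 833/1036 = 80.4% → Lender B
Lender B wins overall and in every loan-to-value group — no reversal.

No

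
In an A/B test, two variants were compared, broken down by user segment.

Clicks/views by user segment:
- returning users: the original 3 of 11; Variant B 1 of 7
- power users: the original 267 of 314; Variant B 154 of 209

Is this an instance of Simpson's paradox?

Returning users: the original 3/11 = 27.3%, Variant B 1/7 = 14.3% → the original
Power users: the original 267/314 = 85.0%, Variant B 154/209 = 73.7% → the original
Overall: the original 270/325 = 83.1%, Variant B 155/216 = 71.8% → the original
The original wins overall and in every user group — no reversal.

No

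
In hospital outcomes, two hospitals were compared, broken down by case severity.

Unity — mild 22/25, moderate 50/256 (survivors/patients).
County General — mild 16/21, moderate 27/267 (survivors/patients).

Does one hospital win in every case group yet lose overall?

Mild: Unity 22/25 = 88.0%, County General 16/21 = 76.2% → Unity
Moderate: Unity 50/256 = 19.5%, County General 27/267 = 10.1% → Unity
Overall: Unity 72/281 = 25.6%, County General 43/288 = 14.9% → Unity
Unity wins overall and in every case group — no reversal.

No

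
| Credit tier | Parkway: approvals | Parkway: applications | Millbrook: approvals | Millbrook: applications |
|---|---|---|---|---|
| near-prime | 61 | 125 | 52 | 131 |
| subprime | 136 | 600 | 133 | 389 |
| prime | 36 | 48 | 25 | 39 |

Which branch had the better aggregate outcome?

Near-prime: Parkway 61/125 = 48.8%, Millbrook 52/131 = 39.7% → Parkway
Subprime: Parkway 136/600 = 22.7%, Millbrook 133/389 = 34.2% → Millbrook
Prime: Parkway 36/48 = 75.0%, Millbrook 25/39 = 64.1% → Parkway
Overall: Parkway 233/773 = 30.1%, Millbrook 210/559 = 37.6% → Millbrook
(Neither sweeps every credit group, but Millbrook has the higher pooled rate.)

Millbrook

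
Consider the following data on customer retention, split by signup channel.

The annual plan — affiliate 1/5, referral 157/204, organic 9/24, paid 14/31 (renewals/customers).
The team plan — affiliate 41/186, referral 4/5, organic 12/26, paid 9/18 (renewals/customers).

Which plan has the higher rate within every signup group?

the team plan

Affiliate: the annual plan 1/5 = 20.0%, the team plan 41/186 = 22.0% → the team plan
Referral: the annual plan 157/204 = 77.0%, the team plan 4/5 = 80.0% → the team plan
Organic: the annual plan 9/24 = 37.5%, the team plan 12/26 = 46.2% → the team plan
Paid: the annual plan 14/31 = 45.2%, the team plan 9/18 = 50.0% → the team plan
The team plan has the higher rate in all 4 groups.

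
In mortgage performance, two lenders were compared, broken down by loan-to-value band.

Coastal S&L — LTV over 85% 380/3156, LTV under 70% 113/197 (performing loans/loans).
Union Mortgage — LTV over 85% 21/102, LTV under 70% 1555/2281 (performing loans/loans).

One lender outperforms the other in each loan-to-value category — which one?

LTV over 85%: Coastal S&L 380/3156 = 12.0%, Union Mortgage 21/102 = 20.6% → Union Mortgage
LTV under 70%: Coastal S&L 113/197 = 57.4%, Union Mortgage 1555/2281 = 68.2% → Union Mortgage
Union Mortgage has the higher rate in both groups.

Union Mortgage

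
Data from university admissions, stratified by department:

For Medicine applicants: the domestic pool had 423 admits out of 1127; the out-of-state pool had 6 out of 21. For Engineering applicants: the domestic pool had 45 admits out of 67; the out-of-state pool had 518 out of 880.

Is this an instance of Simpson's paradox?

Medicine: the domestic pool 423/1127 = 37.5%, the out-of-state pool 6/21 = 28.6% → the domestic pool
Engineering: the domestic pool 45/67 = 67.2%, the out-of-state pool 518/880 = 58.9% → the domestic pool
Overall: the domestic pool 468/1194 = 39.2%, the out-of-state pool 524/901 = 58.2% → the out-of-state pool
The domestic pool wins each department group but the out-of-state pool wins overall — the comparison reverses. The domestic pool's applicants skew toward Medicine, which has a lower base rate.

Yes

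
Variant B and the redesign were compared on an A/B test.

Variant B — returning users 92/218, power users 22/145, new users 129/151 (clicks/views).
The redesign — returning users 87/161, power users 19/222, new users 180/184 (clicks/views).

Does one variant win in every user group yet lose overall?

No

Returning users: Variant B 92/218 = 42.2%, the redesign 87/161 = 54.0% → the redesign
Power users: Variant B 22/145 = 15.2%, the redesign 19/222 = 8.6% → Variant B
New users: Variant B 129/151 = 85.4%, the redesign 180/184 = 97.8% → the redesign
Overall: Variant B 243/514 = 47.3%, the redesign 286/567 = 50.4% → the redesign
Neither sweeps: Variant B wins 1 of 3 groups, the redesign wins 2. The redesign wins overall but not every group — no Simpson reversal.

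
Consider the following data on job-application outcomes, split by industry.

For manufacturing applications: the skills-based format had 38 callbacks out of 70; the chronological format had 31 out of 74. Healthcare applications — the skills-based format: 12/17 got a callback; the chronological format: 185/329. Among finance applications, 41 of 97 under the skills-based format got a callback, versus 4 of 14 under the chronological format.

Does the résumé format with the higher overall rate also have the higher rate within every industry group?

No

Manufacturing: the skills-based format 38/70 = 54.3%, the chronological format 31/74 = 41.9% → the skills-based format
Healthcare: the skills-based format 12/17 = 70.6%, the chronological format 185/329 = 56.2% → the skills-based format
Finance: the skills-based format 41/97 = 42.3%, the chronological format 4/14 = 28.6% → the skills-based format
Overall: the skills-based format 91/184 = 49.5%, the chronological format 220/417 = 52.8% → the chronological format
The skills-based format wins each industry group but the chronological format wins overall — the comparison reverses. The skills-based format's applications skew toward finance, which has a lower base rate.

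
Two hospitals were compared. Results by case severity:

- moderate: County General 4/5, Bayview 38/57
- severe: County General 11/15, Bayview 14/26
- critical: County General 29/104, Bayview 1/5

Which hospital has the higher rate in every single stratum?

County General

Moderate: County General 4/5 = 80.0%, Bayview 38/57 = 66.7% → County General
Severe: County General 11/15 = 73.3%, Bayview 14/26 = 53.8% → County General
Critical: County General 29/104 = 27.9%, Bayview 1/5 = 20.0% → County General
County General has the higher rate in all 3 groups.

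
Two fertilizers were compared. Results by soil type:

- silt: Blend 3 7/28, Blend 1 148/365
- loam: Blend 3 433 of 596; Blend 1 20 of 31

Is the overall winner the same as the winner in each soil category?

Silt: Blend 3 7/28 = 25.0%, Blend 1 148/365 = 40.5% → Blend 1
Loam: Blend 3 433/596 = 72.7%, Blend 1 20/31 = 64.5% → Blend 3
Overall: Blend 3 440/624 = 70.5%, Blend 1 168/396 = 42.4% → Blend 3
Neither sweeps: Blend 3 wins 1 of 2 groups, Blend 1 wins 1. Blend 3 wins overall but not every group — no Simpson reversal.

No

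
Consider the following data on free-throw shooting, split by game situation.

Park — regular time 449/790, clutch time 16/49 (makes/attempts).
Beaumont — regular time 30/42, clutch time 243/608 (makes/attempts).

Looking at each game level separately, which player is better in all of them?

Regular time: Park 449/790 = 56.8%, Beaumont 30/42 = 71.4% → Beaumont
Clutch time: Park 16/49 = 32.7%, Beaumont 243/608 = 40.0% → Beaumont
Beaumont has the higher rate in both groups.

Beaumont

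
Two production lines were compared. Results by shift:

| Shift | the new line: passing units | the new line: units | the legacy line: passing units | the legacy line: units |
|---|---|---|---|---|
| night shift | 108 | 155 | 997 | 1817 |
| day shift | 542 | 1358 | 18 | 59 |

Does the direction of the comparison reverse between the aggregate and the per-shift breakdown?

Night shift: the new line 108/155 = 69.7%, the legacy line 997/1817 = 54.9% → the new line
Day shift: the new line 542/1358 = 39.9%, the legacy line 18/59 = 30.5% → the new line
Overall: the new line 650/1513 = 43.0%, the legacy line 1015/1876 = 54.1% → the legacy line
The new line wins each shift group but the legacy line wins overall — the comparison reverses. The new line's units skew toward day shift, which has a lower base rate.

Yes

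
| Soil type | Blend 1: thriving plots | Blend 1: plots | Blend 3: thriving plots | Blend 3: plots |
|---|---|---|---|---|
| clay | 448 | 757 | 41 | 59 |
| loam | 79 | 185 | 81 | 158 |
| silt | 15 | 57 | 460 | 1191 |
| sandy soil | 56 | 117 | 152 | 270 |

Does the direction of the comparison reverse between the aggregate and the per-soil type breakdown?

Clay: Blend 1 448/757 = 59.2%, Blend 3 41/59 = 69.5% → Blend 3
Loam: Blend 1 79/185 = 42.7%, Blend 3 81/158 = 51.3% → Blend 3
Silt: Blend 1 15/57 = 26.3%, Blend 3 460/1191 = 38.6% → Blend 3
Sandy soil: Blend 1 56/117 = 47.9%, Blend 3 152/270 = 56.3% → Blend 3
Overall: Blend 1 598/1116 = 53.6%, Blend 3 734/1678 = 43.7% → Blend 1
Blend 3 wins each soil group but Blend 1 wins overall — the comparison reverses. Blend 3's plots skew toward silt, which has a lower base rate.

Yes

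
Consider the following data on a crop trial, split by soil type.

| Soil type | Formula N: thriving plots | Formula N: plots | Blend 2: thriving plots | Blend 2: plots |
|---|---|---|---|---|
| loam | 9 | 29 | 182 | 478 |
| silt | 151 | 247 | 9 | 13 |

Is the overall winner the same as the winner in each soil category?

No

Loam: Formula N 9/29 = 31.0%, Blend 2 182/478 = 38.1% → Blend 2
Silt: Formula N 151/247 = 61.1%, Blend 2 9/13 = 69.2% → Blend 2
Overall: Formula N 160/276 = 58.0%, Blend 2 191/491 = 38.9% → Formula N
Blend 2 wins each soil group but Formula N wins overall — the comparison reverses. Blend 2's plots skew toward loam, which has a lower base rate.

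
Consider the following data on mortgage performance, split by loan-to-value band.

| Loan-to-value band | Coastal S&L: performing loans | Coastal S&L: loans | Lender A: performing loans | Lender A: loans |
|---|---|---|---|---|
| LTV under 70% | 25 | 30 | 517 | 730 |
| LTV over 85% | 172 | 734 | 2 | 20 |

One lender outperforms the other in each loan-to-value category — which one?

Coastal S&L

LTV under 70%: Coastal S&L 25/30 = 83.3%, Lender A 517/730 = 70.8% → Coastal S&L
LTV over 85%: Coastal S&L 172/734 = 23.4%, Lender A 2/20 = 10.0% → Coastal S&L
Coastal S&L has the higher rate in both groups.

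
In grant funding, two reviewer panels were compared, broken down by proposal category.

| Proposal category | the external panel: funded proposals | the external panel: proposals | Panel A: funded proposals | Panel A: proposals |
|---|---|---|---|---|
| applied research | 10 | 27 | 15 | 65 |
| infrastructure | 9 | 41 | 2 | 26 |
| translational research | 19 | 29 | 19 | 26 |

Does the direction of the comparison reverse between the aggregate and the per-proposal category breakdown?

Applied research: the external panel 10/27 = 37.0%, Panel A 15/65 = 23.1% → the external panel
Infrastructure: the external panel 9/41 = 22.0%, Panel A 2/26 = 7.7% → the external panel
Translational research: the external panel 19/29 = 65.5%, Panel A 19/26 = 73.1% → Panel A
Overall: the external panel 38/97 = 39.2%, Panel A 36/117 = 30.8% → the external panel
Neither sweeps: the external panel wins 2 of 3 groups, Panel A wins 1. The external panel wins overall but not every group — no Simpson reversal.

No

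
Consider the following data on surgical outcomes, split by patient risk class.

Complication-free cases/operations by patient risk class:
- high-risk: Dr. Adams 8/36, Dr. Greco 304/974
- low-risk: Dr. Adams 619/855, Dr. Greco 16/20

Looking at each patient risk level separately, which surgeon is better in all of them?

Dr. Greco

High-risk: Dr. Adams 8/36 = 22.2%, Dr. Greco 304/974 = 31.2% → Dr. Greco
Low-risk: Dr. Adams 619/855 = 72.4%, Dr. Greco 16/20 = 80.0% → Dr. Greco
Dr. Greco has the higher rate in both groups.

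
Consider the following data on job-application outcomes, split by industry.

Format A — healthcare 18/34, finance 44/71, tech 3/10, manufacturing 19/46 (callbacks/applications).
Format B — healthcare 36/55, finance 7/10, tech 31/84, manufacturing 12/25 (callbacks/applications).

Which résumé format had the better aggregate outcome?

Healthcare: Format A 18/34 = 52.9%, Format B 36/55 = 65.5% → Format B
Finance: Format A 44/71 = 62.0%, Format B 7/10 = 70.0% → Format B
Tech: Format A 3/10 = 30.0%, Format B 31/84 = 36.9% → Format B
Manufacturing: Format A 19/46 = 41.3%, Format B 12/25 = 48.0% → Format B
Overall: Format A 84/161 = 52.2%, Format B 86/174 = 49.4% → Format A
(Format B wins every industry group but Format A wins overall — Format B's applications skew toward the low-rate tech group.)

Format A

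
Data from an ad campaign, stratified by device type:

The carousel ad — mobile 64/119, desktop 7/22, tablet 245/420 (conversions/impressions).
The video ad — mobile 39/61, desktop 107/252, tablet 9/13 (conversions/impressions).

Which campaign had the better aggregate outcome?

Mobile: the carousel ad 64/119 = 53.8%, the video ad 39/61 = 63.9% → the video ad
Desktop: the carousel ad 7/22 = 31.8%, the video ad 107/252 = 42.5% → the video ad
Tablet: the carousel ad 245/420 = 58.3%, the video ad 9/13 = 69.2% → the video ad
Overall: the carousel ad 316/561 = 56.3%, the video ad 155/326 = 47.5% → the carousel ad
(The video ad wins every device group but the carousel ad wins overall — the video ad's impressions skew toward the low-rate desktop group.)

the carousel ad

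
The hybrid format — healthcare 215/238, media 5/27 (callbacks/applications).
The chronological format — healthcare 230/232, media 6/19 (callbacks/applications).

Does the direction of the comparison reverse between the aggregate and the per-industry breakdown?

No

Healthcare: the hybrid format 215/238 = 90.3%, the chronological format 230/232 = 99.1% → the chronological format
Media: the hybrid format 5/27 = 18.5%, the chronological format 6/19 = 31.6% → the chronological format
Overall: the hybrid format 220/265 = 83.0%, the chronological format 236/251 = 94.0% → the chronological format
The chronological format wins overall and in every industry group — no reversal.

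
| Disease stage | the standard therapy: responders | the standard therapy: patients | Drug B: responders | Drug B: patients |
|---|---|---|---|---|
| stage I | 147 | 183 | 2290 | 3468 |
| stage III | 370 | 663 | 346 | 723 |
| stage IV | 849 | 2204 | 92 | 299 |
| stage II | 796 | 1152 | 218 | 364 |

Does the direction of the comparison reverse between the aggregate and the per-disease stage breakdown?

Yes

Stage I: the standard therapy 147/183 = 80.3%, Drug B 2290/3468 = 66.0% → the standard therapy
Stage III: the standard therapy 370/663 = 55.8%, Drug B 346/723 = 47.9% → the standard therapy
Stage IV: the standard therapy 849/2204 = 38.5%, Drug B 92/299 = 30.8% → the standard therapy
Stage II: the standard therapy 796/1152 = 69.1%, Drug B 218/364 = 59.9% → the standard therapy
Overall: the standard therapy 2162/4202 = 51.5%, Drug B 2946/4854 = 60.7% → Drug B
The standard therapy wins each disease group but Drug B wins overall — the comparison reverses. The standard therapy's patients skew toward stage IV, which has a lower base rate.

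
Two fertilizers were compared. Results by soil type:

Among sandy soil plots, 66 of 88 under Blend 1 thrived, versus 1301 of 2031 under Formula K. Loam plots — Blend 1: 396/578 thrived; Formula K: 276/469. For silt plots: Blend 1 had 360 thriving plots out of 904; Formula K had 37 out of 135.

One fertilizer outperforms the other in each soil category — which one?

Sandy soil: Blend 1 66/88 = 75.0%, Formula K 1301/2031 = 64.1% → Blend 1
Loam: Blend 1 396/578 = 68.5%, Formula K 276/469 = 58.8% → Blend 1
Silt: Blend 1 360/904 = 39.8%, Formula K 37/135 = 27.4% → Blend 1
Blend 1 has the higher rate in all 3 groups.

Blend 1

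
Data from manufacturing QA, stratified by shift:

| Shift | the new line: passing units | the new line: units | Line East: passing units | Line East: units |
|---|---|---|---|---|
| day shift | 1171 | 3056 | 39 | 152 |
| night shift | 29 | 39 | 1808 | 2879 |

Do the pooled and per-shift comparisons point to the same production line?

No

Day shift: the new line 1171/3056 = 38.3%, Line East 39/152 = 25.7% → the new line
Night shift: the new line 29/39 = 74.4%, Line East 1808/2879 = 62.8% → the new line
Overall: the new line 1200/3095 = 38.8%, Line East 1847/3031 = 60.9% → Line East
The new line wins each shift group but Line East wins overall — the comparison reverses. The new line's units skew toward day shift, which has a lower base rate.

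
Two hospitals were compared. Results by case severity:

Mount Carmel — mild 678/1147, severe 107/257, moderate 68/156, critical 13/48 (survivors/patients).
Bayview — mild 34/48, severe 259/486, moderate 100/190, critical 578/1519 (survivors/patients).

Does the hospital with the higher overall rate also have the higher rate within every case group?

Mild: Mount Carmel 678/1147 = 59.1%, Bayview 34/48 = 70.8% → Bayview
Severe: Mount Carmel 107/257 = 41.6%, Bayview 259/486 = 53.3% → Bayview
Moderate: Mount Carmel 68/156 = 43.6%, Bayview 100/190 = 52.6% → Bayview
Critical: Mount Carmel 13/48 = 27.1%, Bayview 578/1519 = 38.1% → Bayview
Overall: Mount Carmel 866/1608 = 53.9%, Bayview 971/2243 = 43.3% → Mount Carmel
Bayview wins each case group but Mount Carmel wins overall — the comparison reverses. Bayview's patients skew toward critical, which has a lower base rate.

No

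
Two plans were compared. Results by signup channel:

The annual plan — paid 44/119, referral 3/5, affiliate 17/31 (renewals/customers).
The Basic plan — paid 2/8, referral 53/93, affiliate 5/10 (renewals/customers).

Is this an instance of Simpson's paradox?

Paid: the annual plan 44/119 = 37.0%, the Basic plan 2/8 = 25.0% → the annual plan
Referral: the annual plan 3/5 = 60.0%, the Basic plan 53/93 = 57.0% → the annual plan
Affiliate: the annual plan 17/31 = 54.8%, the Basic plan 5/10 = 50.0% → the annual plan
Overall: the annual plan 64/155 = 41.3%, the Basic plan 60/111 = 54.1% → the Basic plan
The annual plan wins each signup group but the Basic plan wins overall — the comparison reverses. The annual plan's customers skew toward paid, which has a lower base rate.

Yes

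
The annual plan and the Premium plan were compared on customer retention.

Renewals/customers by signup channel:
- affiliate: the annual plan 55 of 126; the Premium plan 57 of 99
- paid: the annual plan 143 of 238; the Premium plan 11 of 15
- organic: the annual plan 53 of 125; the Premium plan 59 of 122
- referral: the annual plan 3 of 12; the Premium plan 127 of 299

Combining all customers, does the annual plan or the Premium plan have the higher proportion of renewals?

Affiliate: the annual plan 55/126 = 43.7%, the Premium plan 57/99 = 57.6% → the Premium plan
Paid: the annual plan 143/238 = 60.1%, the Premium plan 11/15 = 73.3% → the Premium plan
Organic: the annual plan 53/125 = 42.4%, the Premium plan 59/122 = 48.4% → the Premium plan
Referral: the annual plan 3/12 = 25.0%, the Premium plan 127/299 = 42.5% → the Premium plan
Overall: the annual plan 254/501 = 50.7%, the Premium plan 254/535 = 47.5% → the annual plan
(The Premium plan wins every signup group but the annual plan wins overall — the Premium plan's customers skew toward the low-rate referral group.)

the annual plan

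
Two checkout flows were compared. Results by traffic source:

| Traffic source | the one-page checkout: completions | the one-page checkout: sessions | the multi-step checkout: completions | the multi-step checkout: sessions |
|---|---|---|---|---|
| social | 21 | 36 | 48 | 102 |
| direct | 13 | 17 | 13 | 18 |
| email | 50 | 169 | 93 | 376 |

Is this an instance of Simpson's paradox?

Social: the one-page checkout 21/36 = 58.3%, the multi-step checkout 48/102 = 47.1% → the one-page checkout
Direct: the one-page checkout 13/17 = 76.5%, the multi-step checkout 13/18 = 72.2% → the one-page checkout
Email: the one-page checkout 50/169 = 29.6%, the multi-step checkout 93/376 = 24.7% → the one-page checkout
Overall: the one-page checkout 84/222 = 37.8%, the multi-step checkout 154/496 = 31.0% → the one-page checkout
The one-page checkout wins overall and in every traffic group — no reversal.

No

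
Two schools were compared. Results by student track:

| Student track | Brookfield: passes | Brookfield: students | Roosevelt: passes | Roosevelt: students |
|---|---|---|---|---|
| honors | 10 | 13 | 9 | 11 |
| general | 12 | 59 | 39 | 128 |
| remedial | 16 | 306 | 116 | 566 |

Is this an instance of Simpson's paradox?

Honors: Brookfield 10/13 = 76.9%, Roosevelt 9/11 = 81.8% → Roosevelt
General: Brookfield 12/59 = 20.3%, Roosevelt 39/128 = 30.5% → Roosevelt
Remedial: Brookfield 16/306 = 5.2%, Roosevelt 116/566 = 20.5% → Roosevelt
Overall: Brookfield 38/378 = 10.1%, Roosevelt 164/705 = 23.3% → Roosevelt
Roosevelt wins overall and in every student group — no reversal.

No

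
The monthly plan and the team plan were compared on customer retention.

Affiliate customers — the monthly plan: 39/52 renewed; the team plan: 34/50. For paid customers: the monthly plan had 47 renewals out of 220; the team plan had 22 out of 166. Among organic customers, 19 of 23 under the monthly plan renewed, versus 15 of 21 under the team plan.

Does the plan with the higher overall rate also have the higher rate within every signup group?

Yes

Affiliate: the monthly plan 39/52 = 75.0%, the team plan 34/50 = 68.0% → the monthly plan
Paid: the monthly plan 47/220 = 21.4%, the team plan 22/166 = 13.3% → the monthly plan
Organic: the monthly plan 19/23 = 82.6%, the team plan 15/21 = 71.4% → the monthly plan
Overall: the monthly plan 105/295 = 35.6%, the team plan 71/237 = 30.0% → the monthly plan
The monthly plan wins overall and in every signup group — no reversal.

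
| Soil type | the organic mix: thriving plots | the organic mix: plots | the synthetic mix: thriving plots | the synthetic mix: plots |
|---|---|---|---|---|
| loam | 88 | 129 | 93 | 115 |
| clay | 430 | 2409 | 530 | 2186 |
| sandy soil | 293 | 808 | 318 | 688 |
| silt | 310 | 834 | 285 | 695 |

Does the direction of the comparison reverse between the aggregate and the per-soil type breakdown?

No

Loam: the organic mix 88/129 = 68.2%, the synthetic mix 93/115 = 80.9% → the synthetic mix
Clay: the organic mix 430/2409 = 17.8%, the synthetic mix 530/2186 = 24.2% → the synthetic mix
Sandy soil: the organic mix 293/808 = 36.3%, the synthetic mix 318/688 = 46.2% → the synthetic mix
Silt: the organic mix 310/834 = 37.2%, the synthetic mix 285/695 = 41.0% → the synthetic mix
Overall: the organic mix 1121/4180 = 26.8%, the synthetic mix 1226/3684 = 33.3% → the synthetic mix
The synthetic mix wins overall and in every soil group — no reversal.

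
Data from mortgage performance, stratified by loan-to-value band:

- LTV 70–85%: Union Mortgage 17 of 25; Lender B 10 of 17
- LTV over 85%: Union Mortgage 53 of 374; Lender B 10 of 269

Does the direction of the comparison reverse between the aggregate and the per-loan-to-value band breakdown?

LTV 70–85%: Union Mortgage 17/25 = 68.0%, Lender B 10/17 = 58.8% → Union Mortgage
LTV over 85%: Union Mortgage 53/374 = 14.2%, Lender B 10/269 = 3.7% → Union Mortgage
Overall: Union Mortgage 70/399 = 17.5%, Lender B 20/286 = 7.0% → Union Mortgage
Union Mortgage wins overall and in every loan-to-value group — no reversal.

No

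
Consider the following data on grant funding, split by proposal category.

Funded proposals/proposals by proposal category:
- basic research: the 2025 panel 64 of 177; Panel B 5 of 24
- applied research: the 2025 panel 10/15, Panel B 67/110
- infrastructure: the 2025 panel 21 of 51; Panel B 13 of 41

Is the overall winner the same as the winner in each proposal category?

Basic research: the 2025 panel 64/177 = 36.2%, Panel B 5/24 = 20.8% → the 2025 panel
Applied research: the 2025 panel 10/15 = 66.7%, Panel B 67/110 = 60.9% → the 2025 panel
Infrastructure: the 2025 panel 21/51 = 41.2%, Panel B 13/41 = 31.7% → the 2025 panel
Overall: the 2025 panel 95/243 = 39.1%, Panel B 85/175 = 48.6% → Panel B
The 2025 panel wins each proposal group but Panel B wins overall — the comparison reverses. The 2025 panel's proposals skew toward basic research, which has a lower base rate.

No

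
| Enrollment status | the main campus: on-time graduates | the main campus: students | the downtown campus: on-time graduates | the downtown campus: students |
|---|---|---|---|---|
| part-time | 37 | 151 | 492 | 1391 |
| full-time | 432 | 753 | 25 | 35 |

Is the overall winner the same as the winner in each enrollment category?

No

Part-time: the main campus 37/151 = 24.5%, the downtown campus 492/1391 = 35.4% → the downtown campus
Full-time: the main campus 432/753 = 57.4%, the downtown campus 25/35 = 71.4% → the downtown campus
Overall: the main campus 469/904 = 51.9%, the downtown campus 517/1426 = 36.3% → the main campus
The downtown campus wins each enrollment group but the main campus wins overall — the comparison reverses. The downtown campus's students skew toward part-time, which has a lower base rate.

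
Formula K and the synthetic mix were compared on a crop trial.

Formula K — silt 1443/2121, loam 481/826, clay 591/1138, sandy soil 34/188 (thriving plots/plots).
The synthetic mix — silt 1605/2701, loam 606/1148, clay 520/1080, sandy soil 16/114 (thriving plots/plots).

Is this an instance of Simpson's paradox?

No

Silt: Formula K 1443/2121 = 68.0%, the synthetic mix 1605/2701 = 59.4% → Formula K
Loam: Formula K 481/826 = 58.2%, the synthetic mix 606/1148 = 52.8% → Formula K
Clay: Formula K 591/1138 = 51.9%, the synthetic mix 520/1080 = 48.1% → Formula K
Sandy soil: Formula K 34/188 = 18.1%, the synthetic mix 16/114 = 14.0% → Formula K
Overall: Formula K 2549/4273 = 59.7%, the synthetic mix 2747/5043 = 54.5% → Formula K
Formula K wins overall and in every soil group — no reversal.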